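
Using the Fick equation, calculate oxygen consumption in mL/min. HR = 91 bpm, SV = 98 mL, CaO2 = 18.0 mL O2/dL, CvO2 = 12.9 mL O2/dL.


CO = HR*SV = 91*98/1000 = 8.918 L/min
a-v O2 diff = 18.0 - 12.9 = 5.1 mL/dL
VO2 = CO * (CaO2-CvO2) * 10 dL/L
VO2 = 8.918 * 5.1 * 10
VO2 = 454.8 mL/min


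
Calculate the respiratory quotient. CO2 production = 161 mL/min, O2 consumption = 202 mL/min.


RQ = VCO2 / VO2
RQ = 161 / 202
RQ = 0.797


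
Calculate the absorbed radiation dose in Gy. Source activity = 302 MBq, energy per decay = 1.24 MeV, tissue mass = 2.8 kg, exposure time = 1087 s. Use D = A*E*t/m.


A = 302 MBq = 3.0200e+08 Bq
E = 1.24 MeV = 1.98648e-13 J
D = A*E*t/m = 3.0200e+08*1.98648e-13*1087/2.8
D = 0.02329 Gy


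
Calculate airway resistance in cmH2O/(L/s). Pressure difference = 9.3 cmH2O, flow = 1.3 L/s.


R = dP / flow
R = 9.3 / 1.3
R = 7.154 cmH2O/(L/s)


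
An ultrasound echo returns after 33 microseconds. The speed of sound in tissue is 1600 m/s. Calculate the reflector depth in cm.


depth = c * t / 2
t = 33 us = 3.3000e-05 s
depth = 1600 * 3.3000e-05 / 2
depth = 0.0264 m = 2.64 cm


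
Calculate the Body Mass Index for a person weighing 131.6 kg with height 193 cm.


BMI = weight / height^2
height = 193 cm = 1.93 m
BMI = 131.6 / 1.93^2
BMI = 35.33 kg/m^2


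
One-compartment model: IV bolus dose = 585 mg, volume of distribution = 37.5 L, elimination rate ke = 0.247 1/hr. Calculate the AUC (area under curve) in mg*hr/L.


C0 = Dose/Vd = 585/37.5 = 15.6 mg/L
AUC = C0/ke = 15.6/0.247
AUC = 63.16 mg*hr/L


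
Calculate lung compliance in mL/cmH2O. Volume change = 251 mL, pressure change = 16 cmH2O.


C = dV / dP
C = 251 / 16
C = 15.69 mL/cmH2O


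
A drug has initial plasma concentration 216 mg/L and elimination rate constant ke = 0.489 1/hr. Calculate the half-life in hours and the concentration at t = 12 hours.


t_half = ln(2) / ke = 0.693147 / 0.489 = 1.417 hr
C(t) = C0 * exp(-ke*t) = 216 * exp(-0.489*12)
C(12) = 0.611 mg/L


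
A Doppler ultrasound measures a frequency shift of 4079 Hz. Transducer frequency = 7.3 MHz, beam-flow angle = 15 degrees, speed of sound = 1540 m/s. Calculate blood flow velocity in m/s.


v = fd * c / (2 * f0 * cos(theta))
v = 4079 * 1540 / (2 * 7.3000e+06 * cos(15))
v = 0.4454 m/s


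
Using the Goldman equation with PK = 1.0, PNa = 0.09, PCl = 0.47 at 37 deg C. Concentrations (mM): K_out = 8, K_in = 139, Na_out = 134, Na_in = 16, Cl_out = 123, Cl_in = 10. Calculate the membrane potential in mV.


Vm = (RT/F)*ln((PK*Ko + PNa*Nao + PCl*Cli)/(PK*Ki + PNa*Nai + PCl*Clo))
Numer = 24.76, Denom = 198.25
Vm = -55.6 mV


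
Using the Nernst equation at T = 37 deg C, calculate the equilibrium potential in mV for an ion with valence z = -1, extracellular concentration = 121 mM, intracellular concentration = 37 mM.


E = (RT/(zF)) * ln(C_out/C_in)
T = 37 + 273.15 = 310.15 K
E = (8.314 * 310.15 / (-1 * 96485)) * ln(121/37)
E = -31.67 mV


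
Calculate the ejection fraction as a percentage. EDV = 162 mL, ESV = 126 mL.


SV = EDV - ESV = 162 - 126 = 36 mL
EF = SV/EDV * 100 = 36/162 * 100
EF = 22.22%


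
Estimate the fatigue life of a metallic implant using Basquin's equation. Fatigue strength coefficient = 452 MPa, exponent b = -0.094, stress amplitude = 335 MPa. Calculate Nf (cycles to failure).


sigma_a = sigma_f' * (2Nf)^b
2Nf = (sigma_a/sigma_f')^(1/b)
2Nf = (335/452)^(1/-0.094)
2Nf = 24.208884
Nf = 12.1


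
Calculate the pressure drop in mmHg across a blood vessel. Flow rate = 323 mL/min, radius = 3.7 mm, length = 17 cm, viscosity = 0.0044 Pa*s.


dP = 8*mu*L*Q / (pi*r^4)
Q = 323 mL/min = 5.38333e-06 m^3/s
dP = 54.7124 Pa = 54.7124 / 133.322 mmHg = 0.4104 mmHg


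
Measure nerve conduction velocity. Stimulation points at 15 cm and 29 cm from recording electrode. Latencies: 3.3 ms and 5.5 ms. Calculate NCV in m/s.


Distance = (29 - 15) / 100 = 0.14 m
dt = (5.5 - 3.3) / 1000 = 0.0022 s
NCV = dist / dt = 63.64 m/s


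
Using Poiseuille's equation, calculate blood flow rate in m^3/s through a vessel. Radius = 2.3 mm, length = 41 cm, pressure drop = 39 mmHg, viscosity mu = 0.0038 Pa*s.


Q = pi*r^4*dP / (8*mu*L)
r = 0.0023 m, L = 0.41 m
dP = 39 mmHg = 5199.558 Pa
Q = 3.6675e-05 m^3/s


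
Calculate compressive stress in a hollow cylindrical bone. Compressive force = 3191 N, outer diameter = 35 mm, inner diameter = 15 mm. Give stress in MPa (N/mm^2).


A = pi*(r_o^2 - r_i^2)
r_o = 17.5 mm, r_i = 7.5 mm
A = 785.398 mm^2
sigma = F/A = 3191 / 785.398
sigma = 4.063 MPa


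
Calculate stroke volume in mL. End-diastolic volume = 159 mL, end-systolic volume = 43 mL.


SV = EDV - ESV
SV = 159 - 43
SV = 116 mL


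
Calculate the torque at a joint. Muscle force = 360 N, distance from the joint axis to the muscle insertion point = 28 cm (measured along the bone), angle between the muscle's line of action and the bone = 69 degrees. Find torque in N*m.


Torque = F * d * sin(theta)   (moment arm = d*sin(theta))
d = 28 cm = 0.28 m
Torque = 360 * 0.28 * sin(69)
Torque = 94.1 N*m


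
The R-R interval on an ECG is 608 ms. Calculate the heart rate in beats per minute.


HR = 60 / RR_interval(s)
RR = 608 ms = 0.608 s
HR = 60 / 0.608 = 98.68 bpm


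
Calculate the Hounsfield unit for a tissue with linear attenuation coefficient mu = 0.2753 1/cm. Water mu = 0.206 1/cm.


HU = ((mu_tissue - mu_water) / mu_water) * 1000
HU = ((0.2753 - 0.206) / 0.206) * 1000
HU = 336.4


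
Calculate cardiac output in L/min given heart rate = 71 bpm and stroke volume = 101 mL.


CO = HR * SV
CO = 71 * 101 / 1000
CO = 7.171 L/min


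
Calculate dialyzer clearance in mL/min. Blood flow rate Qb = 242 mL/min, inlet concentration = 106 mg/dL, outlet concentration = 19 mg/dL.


K = Qb * (Cb_in - Cb_out) / Cb_in
K = 242 * (106 - 19) / 106
K = 198.6 mL/min


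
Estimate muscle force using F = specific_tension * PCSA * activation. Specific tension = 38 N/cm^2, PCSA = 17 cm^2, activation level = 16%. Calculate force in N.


F = sigma * PCSA * activation
F = 38 * 17 * 0.16
F = 103.4 N


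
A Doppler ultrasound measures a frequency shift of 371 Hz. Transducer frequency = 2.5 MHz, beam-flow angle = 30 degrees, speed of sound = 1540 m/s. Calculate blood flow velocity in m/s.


v = fd * c / (2 * f0 * cos(theta))
v = 371 * 1540 / (2 * 2.5000e+06 * cos(30))
v = 0.1319 m/s


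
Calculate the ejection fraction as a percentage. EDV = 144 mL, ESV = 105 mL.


SV = EDV - ESV = 144 - 105 = 39 mL
EF = SV/EDV * 100 = 39/144 * 100
EF = 27.08%


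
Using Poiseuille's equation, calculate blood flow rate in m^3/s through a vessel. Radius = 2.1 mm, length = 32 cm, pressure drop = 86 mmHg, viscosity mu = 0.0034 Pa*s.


Q = pi*r^4*dP / (8*mu*L)
r = 0.0021 m, L = 0.32 m
dP = 86 mmHg = 11465.692 Pa
Q = 8.0484e-05 m^3/s


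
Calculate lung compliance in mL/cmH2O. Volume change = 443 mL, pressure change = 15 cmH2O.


C = dV / dP
C = 443 / 15
C = 29.53 mL/cmH2O


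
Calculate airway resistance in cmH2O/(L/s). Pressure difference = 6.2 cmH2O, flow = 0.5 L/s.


R = dP / flow
R = 6.2 / 0.5
R = 12.4 cmH2O/(L/s)


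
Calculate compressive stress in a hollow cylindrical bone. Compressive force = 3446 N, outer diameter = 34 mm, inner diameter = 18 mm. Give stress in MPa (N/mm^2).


A = pi*(r_o^2 - r_i^2)
r_o = 17 mm, r_i = 9 mm
A = 653.451 mm^2
sigma = F/A = 3446 / 653.451
sigma = 5.274 MPa


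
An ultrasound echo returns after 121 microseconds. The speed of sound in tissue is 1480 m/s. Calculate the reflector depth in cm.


depth = c * t / 2
t = 121 us = 1.2100e-04 s
depth = 1480 * 1.2100e-04 / 2
depth = 0.08954 m = 8.954 cm


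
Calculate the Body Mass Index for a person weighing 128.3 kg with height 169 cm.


BMI = weight / height^2
height = 169 cm = 1.69 m
BMI = 128.3 / 1.69^2
BMI = 44.92 kg/m^2


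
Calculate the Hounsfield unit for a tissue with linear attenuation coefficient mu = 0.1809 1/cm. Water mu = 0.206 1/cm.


HU = ((mu_tissue - mu_water) / mu_water) * 1000
HU = ((0.1809 - 0.206) / 0.206) * 1000
HU = -121.8


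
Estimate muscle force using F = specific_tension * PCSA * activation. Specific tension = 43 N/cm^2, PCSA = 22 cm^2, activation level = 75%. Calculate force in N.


F = sigma * PCSA * activation
F = 43 * 22 * 0.75
F = 709.5 N


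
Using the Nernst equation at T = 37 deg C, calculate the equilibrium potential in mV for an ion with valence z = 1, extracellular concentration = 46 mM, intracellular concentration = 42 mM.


E = (RT/(zF)) * ln(C_out/C_in)
T = 37 + 273.15 = 310.15 K
E = (8.314 * 310.15 / (1 * 96485)) * ln(46/42)
E = 2.431 mV


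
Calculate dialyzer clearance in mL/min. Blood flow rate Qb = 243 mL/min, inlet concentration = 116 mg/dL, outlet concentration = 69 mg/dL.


K = Qb * (Cb_in - Cb_out) / Cb_in
K = 243 * (116 - 69) / 116
K = 98.46 mL/min


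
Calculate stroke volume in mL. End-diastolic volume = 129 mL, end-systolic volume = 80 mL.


SV = EDV - ESV
SV = 129 - 80
SV = 49 mL


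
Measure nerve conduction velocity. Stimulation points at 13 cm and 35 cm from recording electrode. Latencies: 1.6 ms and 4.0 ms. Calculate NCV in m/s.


Distance = (35 - 13) / 100 = 0.22 m
dt = (4.0 - 1.6) / 1000 = 0.0024 s
NCV = dist / dt = 91.67 m/s


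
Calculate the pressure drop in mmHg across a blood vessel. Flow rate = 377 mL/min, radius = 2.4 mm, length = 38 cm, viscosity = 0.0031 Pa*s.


dP = 8*mu*L*Q / (pi*r^4)
Q = 377 mL/min = 6.28333e-06 m^3/s
dP = 568.107 Pa = 568.107 / 133.322 mmHg = 4.261 mmHg


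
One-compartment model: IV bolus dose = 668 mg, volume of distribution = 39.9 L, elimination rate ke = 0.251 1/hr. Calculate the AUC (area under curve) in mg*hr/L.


C0 = Dose/Vd = 668/39.9 = 16.7419 mg/L
AUC = C0/ke = 16.7419/0.251
AUC = 66.7 mg*hr/L


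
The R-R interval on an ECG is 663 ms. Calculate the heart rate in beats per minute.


HR = 60 / RR_interval(s)
RR = 663 ms = 0.663 s
HR = 60 / 0.663 = 90.5 bpm


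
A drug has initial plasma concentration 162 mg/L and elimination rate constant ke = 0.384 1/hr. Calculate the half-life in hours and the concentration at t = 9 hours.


t_half = ln(2) / ke = 0.693147 / 0.384 = 1.805 hr
C(t) = C0 * exp(-ke*t) = 162 * exp(-0.384*9)
C(9) = 5.112 mg/L


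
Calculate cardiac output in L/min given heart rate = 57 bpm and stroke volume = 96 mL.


CO = HR * SV
CO = 57 * 96 / 1000
CO = 5.472 L/min


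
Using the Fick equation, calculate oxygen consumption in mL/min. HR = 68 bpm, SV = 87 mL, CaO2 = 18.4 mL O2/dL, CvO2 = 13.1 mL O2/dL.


CO = HR*SV = 68*87/1000 = 5.916 L/min
a-v O2 diff = 18.4 - 13.1 = 5.3 mL/dL
VO2 = CO * (CaO2-CvO2) * 10 dL/L
VO2 = 5.916 * 5.3 * 10
VO2 = 313.5 mL/min


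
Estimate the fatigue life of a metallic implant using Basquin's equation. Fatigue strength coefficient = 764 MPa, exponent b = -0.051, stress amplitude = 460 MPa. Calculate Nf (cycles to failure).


sigma_a = sigma_f' * (2Nf)^b
2Nf = (sigma_a/sigma_f')^(1/b)
2Nf = (460/764)^(1/-0.051)
2Nf = 20907.613
Nf = 1.045e+04


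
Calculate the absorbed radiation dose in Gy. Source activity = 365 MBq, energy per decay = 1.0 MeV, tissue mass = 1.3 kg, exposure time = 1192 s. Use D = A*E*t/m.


A = 365 MBq = 3.6500e+08 Bq
E = 1.0 MeV = 1.602e-13 J
D = A*E*t/m = 3.6500e+08*1.602e-13*1192/1.3
D = 0.05362 Gy


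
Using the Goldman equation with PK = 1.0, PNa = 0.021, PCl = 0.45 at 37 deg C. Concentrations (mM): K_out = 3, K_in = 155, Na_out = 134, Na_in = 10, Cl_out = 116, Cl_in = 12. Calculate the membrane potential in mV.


Vm = (RT/F)*ln((PK*Ko + PNa*Nao + PCl*Cli)/(PK*Ki + PNa*Nai + PCl*Clo))
Numer = 11.214, Denom = 207.41
Vm = -77.97 mV


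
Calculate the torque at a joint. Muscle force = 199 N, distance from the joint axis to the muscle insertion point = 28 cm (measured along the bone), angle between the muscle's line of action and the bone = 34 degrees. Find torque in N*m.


Torque = F * d * sin(theta)   (moment arm = d*sin(theta))
d = 28 cm = 0.28 m
Torque = 199 * 0.28 * sin(34)
Torque = 31.16 N*m


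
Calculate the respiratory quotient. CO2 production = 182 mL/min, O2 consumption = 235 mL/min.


RQ = VCO2 / VO2
RQ = 182 / 235
RQ = 0.7745


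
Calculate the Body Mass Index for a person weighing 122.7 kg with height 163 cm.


BMI = weight / height^2
height = 163 cm = 1.63 m
BMI = 122.7 / 1.63^2
BMI = 46.18 kg/m^2


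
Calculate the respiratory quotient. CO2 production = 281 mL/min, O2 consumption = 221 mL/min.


RQ = VCO2 / VO2
RQ = 281 / 221
RQ = 1.271


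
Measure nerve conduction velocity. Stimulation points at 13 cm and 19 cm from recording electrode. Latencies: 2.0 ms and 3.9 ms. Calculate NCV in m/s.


Distance = (19 - 13) / 100 = 0.06 m
dt = (3.9 - 2.0) / 1000 = 0.0019 s
NCV = dist / dt = 31.58 m/s


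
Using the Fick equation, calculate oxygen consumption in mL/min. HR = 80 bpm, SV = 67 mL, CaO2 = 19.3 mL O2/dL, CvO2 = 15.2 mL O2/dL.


CO = HR*SV = 80*67/1000 = 5.36 L/min
a-v O2 diff = 19.3 - 15.2 = 4.1 mL/dL
VO2 = CO * (CaO2-CvO2) * 10 dL/L
VO2 = 5.36 * 4.1 * 10
VO2 = 219.8 mL/min


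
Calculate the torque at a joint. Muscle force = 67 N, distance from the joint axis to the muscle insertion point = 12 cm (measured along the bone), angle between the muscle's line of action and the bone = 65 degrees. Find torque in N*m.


Torque = F * d * sin(theta)   (moment arm = d*sin(theta))
d = 12 cm = 0.12 m
Torque = 67 * 0.12 * sin(65)
Torque = 7.287 N*m


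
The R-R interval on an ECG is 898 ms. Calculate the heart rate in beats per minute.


HR = 60 / RR_interval(s)
RR = 898 ms = 0.898 s
HR = 60 / 0.898 = 66.82 bpm


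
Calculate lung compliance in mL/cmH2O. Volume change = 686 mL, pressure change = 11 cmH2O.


C = dV / dP
C = 686 / 11
C = 62.36 mL/cmH2O


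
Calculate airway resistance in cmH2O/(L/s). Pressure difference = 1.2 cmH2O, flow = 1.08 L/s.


R = dP / flow
R = 1.2 / 1.08
R = 1.111 cmH2O/(L/s)


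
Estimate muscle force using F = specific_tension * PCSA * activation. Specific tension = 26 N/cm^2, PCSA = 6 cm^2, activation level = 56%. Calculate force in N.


F = sigma * PCSA * activation
F = 26 * 6 * 0.56
F = 87.36 N


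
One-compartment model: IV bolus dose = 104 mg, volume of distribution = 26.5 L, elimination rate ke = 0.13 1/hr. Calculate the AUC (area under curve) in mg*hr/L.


C0 = Dose/Vd = 104/26.5 = 3.92453 mg/L
AUC = C0/ke = 3.92453/0.13
AUC = 30.19 mg*hr/L


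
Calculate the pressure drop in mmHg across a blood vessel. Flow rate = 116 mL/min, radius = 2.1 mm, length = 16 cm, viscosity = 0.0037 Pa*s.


dP = 8*mu*L*Q / (pi*r^4)
Q = 116 mL/min = 1.93333e-06 m^3/s
dP = 149.862 Pa = 149.862 / 133.322 mmHg = 1.124 mmHg


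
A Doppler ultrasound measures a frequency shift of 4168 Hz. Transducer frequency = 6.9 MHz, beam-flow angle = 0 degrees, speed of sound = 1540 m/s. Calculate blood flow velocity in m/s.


v = fd * c / (2 * f0 * cos(theta))
v = 4168 * 1540 / (2 * 6.9000e+06 * cos(0))
v = 0.4651 m/s


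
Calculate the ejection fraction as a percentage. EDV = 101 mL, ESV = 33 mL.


SV = EDV - ESV = 101 - 33 = 68 mL
EF = SV/EDV * 100 = 68/101 * 100
EF = 67.33%


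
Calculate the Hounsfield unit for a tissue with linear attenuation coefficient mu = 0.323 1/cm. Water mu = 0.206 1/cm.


HU = ((mu_tissue - mu_water) / mu_water) * 1000
HU = ((0.323 - 0.206) / 0.206) * 1000
HU = 568


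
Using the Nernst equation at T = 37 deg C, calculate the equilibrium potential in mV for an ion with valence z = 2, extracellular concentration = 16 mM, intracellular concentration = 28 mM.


E = (RT/(zF)) * ln(C_out/C_in)
T = 37 + 273.15 = 310.15 K
E = (8.314 * 310.15 / (2 * 96485)) * ln(16/28)
E = -7.478 mV


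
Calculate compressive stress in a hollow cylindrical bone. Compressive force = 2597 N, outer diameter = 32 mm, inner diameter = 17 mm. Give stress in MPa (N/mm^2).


A = pi*(r_o^2 - r_i^2)
r_o = 16 mm, r_i = 8.5 mm
A = 577.268 mm^2
sigma = F/A = 2597 / 577.268
sigma = 4.499 MPa


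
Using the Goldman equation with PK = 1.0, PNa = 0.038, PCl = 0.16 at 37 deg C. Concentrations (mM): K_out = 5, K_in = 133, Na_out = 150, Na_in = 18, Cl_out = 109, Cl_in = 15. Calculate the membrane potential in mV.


Vm = (RT/F)*ln((PK*Ko + PNa*Nao + PCl*Cli)/(PK*Ki + PNa*Nai + PCl*Clo))
Numer = 13.1, Denom = 151.124
Vm = -65.36 mV


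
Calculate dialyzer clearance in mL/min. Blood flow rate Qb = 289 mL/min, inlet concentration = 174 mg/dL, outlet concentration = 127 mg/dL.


K = Qb * (Cb_in - Cb_out) / Cb_in
K = 289 * (174 - 127) / 174
K = 78.06 mL/min


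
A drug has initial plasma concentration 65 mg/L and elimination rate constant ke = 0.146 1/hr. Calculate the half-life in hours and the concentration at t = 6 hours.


t_half = ln(2) / ke = 0.693147 / 0.146 = 4.748 hr
C(t) = C0 * exp(-ke*t) = 65 * exp(-0.146*6)
C(6) = 27.07 mg/L


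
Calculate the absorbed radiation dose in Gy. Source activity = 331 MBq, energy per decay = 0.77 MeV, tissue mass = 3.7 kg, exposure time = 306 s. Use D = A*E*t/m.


A = 331 MBq = 3.3100e+08 Bq
E = 0.77 MeV = 1.23354e-13 J
D = A*E*t/m = 3.3100e+08*1.23354e-13*306/3.7
D = 0.003377 Gy


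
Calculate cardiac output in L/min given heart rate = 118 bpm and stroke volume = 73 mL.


CO = HR * SV
CO = 118 * 73 / 1000
CO = 8.614 L/min


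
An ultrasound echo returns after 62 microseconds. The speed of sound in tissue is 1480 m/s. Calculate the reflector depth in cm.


depth = c * t / 2
t = 62 us = 6.2000e-05 s
depth = 1480 * 6.2000e-05 / 2
depth = 0.04588 m = 4.588 cm


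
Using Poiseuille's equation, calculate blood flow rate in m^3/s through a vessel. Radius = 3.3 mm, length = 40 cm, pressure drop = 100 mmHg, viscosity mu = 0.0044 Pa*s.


Q = pi*r^4*dP / (8*mu*L)
r = 0.0033 m, L = 0.4 m
dP = 100 mmHg = 13332.2 Pa
Q = 3.5278e-04 m^3/s


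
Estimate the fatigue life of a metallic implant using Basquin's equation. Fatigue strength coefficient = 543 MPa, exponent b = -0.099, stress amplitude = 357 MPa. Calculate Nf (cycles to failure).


sigma_a = sigma_f' * (2Nf)^b
2Nf = (sigma_a/sigma_f')^(1/b)
2Nf = (357/543)^(1/-0.099)
2Nf = 69.137436
Nf = 34.57


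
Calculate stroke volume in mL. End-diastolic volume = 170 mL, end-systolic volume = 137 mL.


SV = EDV - ESV
SV = 170 - 137
SV = 33 mL


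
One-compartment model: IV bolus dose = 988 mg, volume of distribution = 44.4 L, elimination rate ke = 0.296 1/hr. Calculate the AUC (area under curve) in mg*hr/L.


C0 = Dose/Vd = 988/44.4 = 22.2523 mg/L
AUC = C0/ke = 22.2523/0.296
AUC = 75.18 mg*hr/L


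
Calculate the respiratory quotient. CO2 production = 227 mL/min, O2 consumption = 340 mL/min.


RQ = VCO2 / VO2
RQ = 227 / 340
RQ = 0.6676


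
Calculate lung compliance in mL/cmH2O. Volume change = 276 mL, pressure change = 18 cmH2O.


C = dV / dP
C = 276 / 18
C = 15.33 mL/cmH2O


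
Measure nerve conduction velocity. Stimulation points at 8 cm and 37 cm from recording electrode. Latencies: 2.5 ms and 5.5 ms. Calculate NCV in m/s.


Distance = (37 - 8) / 100 = 0.29 m
dt = (5.5 - 2.5) / 1000 = 0.003 s
NCV = dist / dt = 96.67 m/s


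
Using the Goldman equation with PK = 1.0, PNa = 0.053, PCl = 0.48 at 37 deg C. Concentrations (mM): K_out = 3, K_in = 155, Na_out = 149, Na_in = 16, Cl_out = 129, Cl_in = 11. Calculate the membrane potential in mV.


Vm = (RT/F)*ln((PK*Ko + PNa*Nao + PCl*Cli)/(PK*Ki + PNa*Nai + PCl*Clo))
Numer = 16.177, Denom = 217.768
Vm = -69.48 mV


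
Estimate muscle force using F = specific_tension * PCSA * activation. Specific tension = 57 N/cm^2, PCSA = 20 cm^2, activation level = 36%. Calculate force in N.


F = sigma * PCSA * activation
F = 57 * 20 * 0.36
F = 410.4 N


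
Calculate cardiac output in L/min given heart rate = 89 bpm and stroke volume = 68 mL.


CO = HR * SV
CO = 89 * 68 / 1000
CO = 6.052 L/min


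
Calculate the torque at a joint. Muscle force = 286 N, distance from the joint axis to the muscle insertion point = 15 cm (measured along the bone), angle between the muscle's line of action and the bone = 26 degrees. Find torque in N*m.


Torque = F * d * sin(theta)   (moment arm = d*sin(theta))
d = 15 cm = 0.15 m
Torque = 286 * 0.15 * sin(26)
Torque = 18.81 N*m


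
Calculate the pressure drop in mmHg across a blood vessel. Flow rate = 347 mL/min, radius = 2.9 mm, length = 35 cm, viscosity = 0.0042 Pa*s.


dP = 8*mu*L*Q / (pi*r^4)
Q = 347 mL/min = 5.78333e-06 m^3/s
dP = 306.086 Pa = 306.086 / 133.322 mmHg = 2.296 mmHg


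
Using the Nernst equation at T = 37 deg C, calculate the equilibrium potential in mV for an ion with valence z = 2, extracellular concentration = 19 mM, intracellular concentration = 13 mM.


E = (RT/(zF)) * ln(C_out/C_in)
T = 37 + 273.15 = 310.15 K
E = (8.314 * 310.15 / (2 * 96485)) * ln(19/13)
E = 5.071 mV


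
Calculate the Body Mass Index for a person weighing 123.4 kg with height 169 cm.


BMI = weight / height^2
height = 169 cm = 1.69 m
BMI = 123.4 / 1.69^2
BMI = 43.21 kg/m^2


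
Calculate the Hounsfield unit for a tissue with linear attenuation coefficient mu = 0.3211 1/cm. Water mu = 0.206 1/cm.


HU = ((mu_tissue - mu_water) / mu_water) * 1000
HU = ((0.3211 - 0.206) / 0.206) * 1000
HU = 558.7


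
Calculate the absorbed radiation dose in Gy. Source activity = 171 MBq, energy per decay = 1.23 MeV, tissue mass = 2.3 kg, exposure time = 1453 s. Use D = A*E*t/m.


A = 171 MBq = 1.7100e+08 Bq
E = 1.23 MeV = 1.97046e-13 J
D = A*E*t/m = 1.7100e+08*1.97046e-13*1453/2.3
D = 0.02129 Gy


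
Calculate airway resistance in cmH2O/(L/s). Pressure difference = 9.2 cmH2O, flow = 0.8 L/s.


R = dP / flow
R = 9.2 / 0.8
R = 11.5 cmH2O/(L/s)


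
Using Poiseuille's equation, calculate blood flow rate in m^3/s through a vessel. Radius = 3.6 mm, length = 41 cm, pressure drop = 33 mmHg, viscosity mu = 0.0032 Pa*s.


Q = pi*r^4*dP / (8*mu*L)
r = 0.0036 m, L = 0.41 m
dP = 33 mmHg = 4399.626 Pa
Q = 2.2118e-04 m^3/s


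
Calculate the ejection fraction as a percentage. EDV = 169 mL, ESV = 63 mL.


SV = EDV - ESV = 169 - 63 = 106 mL
EF = SV/EDV * 100 = 106/169 * 100
EF = 62.72%


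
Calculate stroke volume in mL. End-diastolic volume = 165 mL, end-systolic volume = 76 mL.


SV = EDV - ESV
SV = 165 - 76
SV = 89 mL


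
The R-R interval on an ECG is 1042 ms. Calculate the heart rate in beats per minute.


HR = 60 / RR_interval(s)
RR = 1042 ms = 1.042 s
HR = 60 / 1.042 = 57.58 bpm


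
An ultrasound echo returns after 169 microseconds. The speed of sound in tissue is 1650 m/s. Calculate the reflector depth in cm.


depth = c * t / 2
t = 169 us = 1.6900e-04 s
depth = 1650 * 1.6900e-04 / 2
depth = 0.139425 m = 13.9425 cm


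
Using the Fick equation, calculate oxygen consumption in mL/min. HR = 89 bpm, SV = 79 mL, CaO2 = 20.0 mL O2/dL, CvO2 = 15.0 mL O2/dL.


CO = HR*SV = 89*79/1000 = 7.031 L/min
a-v O2 diff = 20.0 - 15.0 = 5 mL/dL
VO2 = CO * (CaO2-CvO2) * 10 dL/L
VO2 = 7.031 * 5 * 10
VO2 = 351.6 mL/min


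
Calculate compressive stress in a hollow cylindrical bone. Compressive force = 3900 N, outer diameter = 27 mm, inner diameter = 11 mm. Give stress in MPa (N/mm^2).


A = pi*(r_o^2 - r_i^2)
r_o = 13.5 mm, r_i = 5.5 mm
A = 477.522 mm^2
sigma = F/A = 3900 / 477.522
sigma = 8.167 MPa


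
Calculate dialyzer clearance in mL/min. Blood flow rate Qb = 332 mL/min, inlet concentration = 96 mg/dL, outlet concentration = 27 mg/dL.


K = Qb * (Cb_in - Cb_out) / Cb_in
K = 332 * (96 - 27) / 96
K = 238.6 mL/min


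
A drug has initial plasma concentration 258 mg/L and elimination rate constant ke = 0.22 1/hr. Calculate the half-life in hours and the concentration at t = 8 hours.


t_half = ln(2) / ke = 0.693147 / 0.22 = 3.151 hr
C(t) = C0 * exp(-ke*t) = 258 * exp(-0.22*8)
C(8) = 44.39 mg/L


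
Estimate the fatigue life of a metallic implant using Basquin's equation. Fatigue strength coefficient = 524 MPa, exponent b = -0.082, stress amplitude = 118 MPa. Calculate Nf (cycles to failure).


sigma_a = sigma_f' * (2Nf)^b
2Nf = (sigma_a/sigma_f')^(1/b)
2Nf = (118/524)^(1/-0.082)
2Nf = 78654382
Nf = 3.9327e+07


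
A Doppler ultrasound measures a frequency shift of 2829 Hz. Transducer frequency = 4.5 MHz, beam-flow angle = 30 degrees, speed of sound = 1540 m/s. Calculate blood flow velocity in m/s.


v = fd * c / (2 * f0 * cos(theta))
v = 2829 * 1540 / (2 * 4.5000e+06 * cos(30))
v = 0.559 m/s


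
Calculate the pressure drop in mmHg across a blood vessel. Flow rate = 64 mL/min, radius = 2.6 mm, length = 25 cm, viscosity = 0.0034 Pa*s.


dP = 8*mu*L*Q / (pi*r^4)
Q = 64 mL/min = 1.06667e-06 m^3/s
dP = 50.5238 Pa = 50.5238 / 133.322 mmHg = 0.379 mmHg


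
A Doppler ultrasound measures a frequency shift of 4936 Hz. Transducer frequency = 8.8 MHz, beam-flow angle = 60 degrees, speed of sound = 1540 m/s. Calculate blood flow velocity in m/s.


v = fd * c / (2 * f0 * cos(theta))
v = 4936 * 1540 / (2 * 8.8000e+06 * cos(60))
v = 0.8638 m/s


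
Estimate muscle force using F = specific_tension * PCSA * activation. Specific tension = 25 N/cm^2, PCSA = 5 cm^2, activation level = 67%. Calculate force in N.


F = sigma * PCSA * activation
F = 25 * 5 * 0.67
F = 83.75 N


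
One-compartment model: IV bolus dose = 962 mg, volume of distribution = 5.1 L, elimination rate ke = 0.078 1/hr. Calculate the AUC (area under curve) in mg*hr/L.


C0 = Dose/Vd = 962/5.1 = 188.627 mg/L
AUC = C0/ke = 188.627/0.078
AUC = 2418 mg*hr/L


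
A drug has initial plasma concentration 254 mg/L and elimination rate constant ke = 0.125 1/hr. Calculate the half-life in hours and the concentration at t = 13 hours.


t_half = ln(2) / ke = 0.693147 / 0.125 = 5.545 hr
C(t) = C0 * exp(-ke*t) = 254 * exp(-0.125*13)
C(13) = 50.02 mg/L


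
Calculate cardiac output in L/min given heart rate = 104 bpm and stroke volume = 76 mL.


CO = HR * SV
CO = 104 * 76 / 1000
CO = 7.904 L/min


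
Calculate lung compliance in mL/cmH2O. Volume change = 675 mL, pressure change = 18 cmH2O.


C = dV / dP
C = 675 / 18
C = 37.5 mL/cmH2O


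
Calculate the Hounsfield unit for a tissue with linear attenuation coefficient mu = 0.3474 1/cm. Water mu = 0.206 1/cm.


HU = ((mu_tissue - mu_water) / mu_water) * 1000
HU = ((0.3474 - 0.206) / 0.206) * 1000
HU = 686.4


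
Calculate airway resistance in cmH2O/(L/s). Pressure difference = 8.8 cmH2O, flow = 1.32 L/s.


R = dP / flow
R = 8.8 / 1.32
R = 6.667 cmH2O/(L/s)


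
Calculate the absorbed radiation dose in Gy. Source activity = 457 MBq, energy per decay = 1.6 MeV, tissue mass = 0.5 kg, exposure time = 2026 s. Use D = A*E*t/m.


A = 457 MBq = 4.5700e+08 Bq
E = 1.6 MeV = 2.5632e-13 J
D = A*E*t/m = 4.5700e+08*2.5632e-13*2026/0.5
D = 0.4746 Gy


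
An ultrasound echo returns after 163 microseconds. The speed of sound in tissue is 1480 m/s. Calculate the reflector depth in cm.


depth = c * t / 2
t = 163 us = 1.6300e-04 s
depth = 1480 * 1.6300e-04 / 2
depth = 0.12062 m = 12.062 cm


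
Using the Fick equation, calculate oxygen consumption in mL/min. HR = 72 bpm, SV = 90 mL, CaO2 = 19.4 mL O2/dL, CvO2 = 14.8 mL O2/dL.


CO = HR*SV = 72*90/1000 = 6.48 L/min
a-v O2 diff = 19.4 - 14.8 = 4.6 mL/dL
VO2 = CO * (CaO2-CvO2) * 10 dL/L
VO2 = 6.48 * 4.6 * 10
VO2 = 298.1 mL/min


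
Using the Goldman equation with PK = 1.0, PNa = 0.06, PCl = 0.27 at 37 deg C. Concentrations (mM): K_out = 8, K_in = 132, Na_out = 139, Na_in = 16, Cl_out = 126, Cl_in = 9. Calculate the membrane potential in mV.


Vm = (RT/F)*ln((PK*Ko + PNa*Nao + PCl*Cli)/(PK*Ki + PNa*Nai + PCl*Clo))
Numer = 18.77, Denom = 166.98
Vm = -58.41 mV


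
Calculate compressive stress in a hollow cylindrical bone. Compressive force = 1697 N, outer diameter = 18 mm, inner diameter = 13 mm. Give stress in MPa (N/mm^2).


A = pi*(r_o^2 - r_i^2)
r_o = 9 mm, r_i = 6.5 mm
A = 121.737 mm^2
sigma = F/A = 1697 / 121.737
sigma = 13.94 MPa


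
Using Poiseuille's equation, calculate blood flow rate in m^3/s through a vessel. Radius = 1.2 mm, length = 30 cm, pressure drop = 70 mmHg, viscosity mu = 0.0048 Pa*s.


Q = pi*r^4*dP / (8*mu*L)
r = 0.0012 m, L = 0.3 m
dP = 70 mmHg = 9332.54 Pa
Q = 5.2774e-06 m^3/s


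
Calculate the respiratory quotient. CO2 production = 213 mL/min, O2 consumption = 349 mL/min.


RQ = VCO2 / VO2
RQ = 213 / 349
RQ = 0.6103


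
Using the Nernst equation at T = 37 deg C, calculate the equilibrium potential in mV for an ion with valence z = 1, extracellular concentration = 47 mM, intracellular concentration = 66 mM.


E = (RT/(zF)) * ln(C_out/C_in)
T = 37 + 273.15 = 310.15 K
E = (8.314 * 310.15 / (1 * 96485)) * ln(47/66)
E = -9.073 mV


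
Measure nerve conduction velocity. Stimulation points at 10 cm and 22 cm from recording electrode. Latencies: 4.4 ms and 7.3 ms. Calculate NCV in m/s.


Distance = (22 - 10) / 100 = 0.12 m
dt = (7.3 - 4.4) / 1000 = 0.0029 s
NCV = dist / dt = 41.38 m/s


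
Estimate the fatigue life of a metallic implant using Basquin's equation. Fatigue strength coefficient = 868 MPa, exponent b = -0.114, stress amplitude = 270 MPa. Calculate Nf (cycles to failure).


sigma_a = sigma_f' * (2Nf)^b
2Nf = (sigma_a/sigma_f')^(1/b)
2Nf = (270/868)^(1/-0.114)
2Nf = 28101.953
Nf = 1.405e+04


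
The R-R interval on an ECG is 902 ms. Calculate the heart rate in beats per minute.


HR = 60 / RR_interval(s)
RR = 902 ms = 0.902 s
HR = 60 / 0.902 = 66.52 bpm


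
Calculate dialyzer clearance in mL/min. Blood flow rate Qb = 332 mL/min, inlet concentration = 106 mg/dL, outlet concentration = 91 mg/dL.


K = Qb * (Cb_in - Cb_out) / Cb_in
K = 332 * (106 - 91) / 106
K = 46.98 mL/min


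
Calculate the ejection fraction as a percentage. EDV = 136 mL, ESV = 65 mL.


SV = EDV - ESV = 136 - 65 = 71 mL
EF = SV/EDV * 100 = 71/136 * 100
EF = 52.21%


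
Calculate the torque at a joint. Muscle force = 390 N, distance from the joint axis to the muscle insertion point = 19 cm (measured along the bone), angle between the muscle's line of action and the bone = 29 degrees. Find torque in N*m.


Torque = F * d * sin(theta)   (moment arm = d*sin(theta))
d = 19 cm = 0.19 m
Torque = 390 * 0.19 * sin(29)
Torque = 35.92 N*m


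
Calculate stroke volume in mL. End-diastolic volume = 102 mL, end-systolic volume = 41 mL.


SV = EDV - ESV
SV = 102 - 41
SV = 61 mL


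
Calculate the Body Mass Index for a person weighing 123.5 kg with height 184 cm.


BMI = weight / height^2
height = 184 cm = 1.84 m
BMI = 123.5 / 1.84^2
BMI = 36.48 kg/m^2


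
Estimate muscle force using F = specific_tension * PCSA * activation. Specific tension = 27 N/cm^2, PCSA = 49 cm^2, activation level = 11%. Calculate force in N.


F = sigma * PCSA * activation
F = 27 * 49 * 0.11
F = 145.5 N


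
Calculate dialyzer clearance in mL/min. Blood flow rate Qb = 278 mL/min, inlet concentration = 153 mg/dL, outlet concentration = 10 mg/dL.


K = Qb * (Cb_in - Cb_out) / Cb_in
K = 278 * (153 - 10) / 153
K = 259.8 mL/min


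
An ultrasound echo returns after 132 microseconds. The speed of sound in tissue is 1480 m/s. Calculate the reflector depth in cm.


depth = c * t / 2
t = 132 us = 1.3200e-04 s
depth = 1480 * 1.3200e-04 / 2
depth = 0.09768 m = 9.768 cm


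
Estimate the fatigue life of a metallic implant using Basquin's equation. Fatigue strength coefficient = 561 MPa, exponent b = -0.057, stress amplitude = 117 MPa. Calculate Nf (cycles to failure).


sigma_a = sigma_f' * (2Nf)^b
2Nf = (sigma_a/sigma_f')^(1/b)
2Nf = (117/561)^(1/-0.057)
2Nf = 8.779224e+11
Nf = 4.3896e+11


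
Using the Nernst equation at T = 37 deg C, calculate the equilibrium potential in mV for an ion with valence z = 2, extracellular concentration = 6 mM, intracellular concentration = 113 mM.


E = (RT/(zF)) * ln(C_out/C_in)
T = 37 + 273.15 = 310.15 K
E = (8.314 * 310.15 / (2 * 96485)) * ln(6/113)
E = -39.23 mV


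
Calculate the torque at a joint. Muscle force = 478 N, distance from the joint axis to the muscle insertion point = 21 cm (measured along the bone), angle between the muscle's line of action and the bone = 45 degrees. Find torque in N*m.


Torque = F * d * sin(theta)   (moment arm = d*sin(theta))
d = 21 cm = 0.21 m
Torque = 478 * 0.21 * sin(45)
Torque = 70.98 N*m


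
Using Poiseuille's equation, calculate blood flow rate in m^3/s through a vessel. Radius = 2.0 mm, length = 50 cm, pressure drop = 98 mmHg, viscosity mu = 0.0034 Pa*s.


Q = pi*r^4*dP / (8*mu*L)
r = 0.002 m, L = 0.5 m
dP = 98 mmHg = 13065.556 Pa
Q = 4.8290e-05 m^3/s


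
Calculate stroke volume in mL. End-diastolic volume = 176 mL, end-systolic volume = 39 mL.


SV = EDV - ESV
SV = 176 - 39
SV = 137 mL


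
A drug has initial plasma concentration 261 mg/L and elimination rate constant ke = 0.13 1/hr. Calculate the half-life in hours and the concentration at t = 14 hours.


t_half = ln(2) / ke = 0.693147 / 0.13 = 5.332 hr
C(t) = C0 * exp(-ke*t) = 261 * exp(-0.13*14)
C(14) = 42.29 mg/L


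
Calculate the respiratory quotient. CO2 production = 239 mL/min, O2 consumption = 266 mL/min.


RQ = VCO2 / VO2
RQ = 239 / 266
RQ = 0.8985


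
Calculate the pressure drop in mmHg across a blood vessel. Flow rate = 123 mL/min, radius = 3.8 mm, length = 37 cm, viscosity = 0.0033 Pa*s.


dP = 8*mu*L*Q / (pi*r^4)
Q = 123 mL/min = 2.05e-06 m^3/s
dP = 30.5686 Pa = 30.5686 / 133.322 mmHg = 0.2293 mmHg


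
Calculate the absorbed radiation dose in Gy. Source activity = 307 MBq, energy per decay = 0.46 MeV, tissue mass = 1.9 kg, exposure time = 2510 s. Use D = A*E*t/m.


A = 307 MBq = 3.0700e+08 Bq
E = 0.46 MeV = 7.3692e-14 J
D = A*E*t/m = 3.0700e+08*7.3692e-14*2510/1.9
D = 0.02989 Gy


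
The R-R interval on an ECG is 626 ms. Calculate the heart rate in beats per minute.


HR = 60 / RR_interval(s)
RR = 626 ms = 0.626 s
HR = 60 / 0.626 = 95.85 bpm


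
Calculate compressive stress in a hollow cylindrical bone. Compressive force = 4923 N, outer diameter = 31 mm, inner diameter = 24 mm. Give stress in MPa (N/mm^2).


A = pi*(r_o^2 - r_i^2)
r_o = 15.5 mm, r_i = 12 mm
A = 302.378 mm^2
sigma = F/A = 4923 / 302.378
sigma = 16.28 MPa


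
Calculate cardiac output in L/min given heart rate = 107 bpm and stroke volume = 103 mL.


CO = HR * SV
CO = 107 * 103 / 1000
CO = 11.02 L/min


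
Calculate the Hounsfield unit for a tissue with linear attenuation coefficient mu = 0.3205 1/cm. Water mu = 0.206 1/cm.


HU = ((mu_tissue - mu_water) / mu_water) * 1000
HU = ((0.3205 - 0.206) / 0.206) * 1000
HU = 555.8


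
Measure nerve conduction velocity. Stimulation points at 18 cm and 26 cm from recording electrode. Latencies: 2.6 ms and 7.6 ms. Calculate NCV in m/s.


Distance = (26 - 18) / 100 = 0.08 m
dt = (7.6 - 2.6) / 1000 = 0.005 s
NCV = dist / dt = 16 m/s


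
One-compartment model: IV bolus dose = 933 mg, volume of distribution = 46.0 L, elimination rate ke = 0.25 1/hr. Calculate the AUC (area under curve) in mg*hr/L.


C0 = Dose/Vd = 933/46.0 = 20.2826 mg/L
AUC = C0/ke = 20.2826/0.25
AUC = 81.13 mg*hr/L


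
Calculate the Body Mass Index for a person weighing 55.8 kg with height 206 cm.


BMI = weight / height^2
height = 206 cm = 2.06 m
BMI = 55.8 / 2.06^2
BMI = 13.15 kg/m^2


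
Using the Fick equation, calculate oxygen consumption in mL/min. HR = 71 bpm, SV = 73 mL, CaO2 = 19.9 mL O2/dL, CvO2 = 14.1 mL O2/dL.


CO = HR*SV = 71*73/1000 = 5.183 L/min
a-v O2 diff = 19.9 - 14.1 = 5.8 mL/dL
VO2 = CO * (CaO2-CvO2) * 10 dL/L
VO2 = 5.183 * 5.8 * 10
VO2 = 300.6 mL/min


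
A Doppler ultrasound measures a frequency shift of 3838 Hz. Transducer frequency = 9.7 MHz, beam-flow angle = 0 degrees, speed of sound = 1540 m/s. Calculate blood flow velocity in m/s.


v = fd * c / (2 * f0 * cos(theta))
v = 3838 * 1540 / (2 * 9.7000e+06 * cos(0))
v = 0.3047 m/s


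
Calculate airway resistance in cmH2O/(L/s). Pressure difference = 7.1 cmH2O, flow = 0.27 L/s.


R = dP / flow
R = 7.1 / 0.27
R = 26.3 cmH2O/(L/s)


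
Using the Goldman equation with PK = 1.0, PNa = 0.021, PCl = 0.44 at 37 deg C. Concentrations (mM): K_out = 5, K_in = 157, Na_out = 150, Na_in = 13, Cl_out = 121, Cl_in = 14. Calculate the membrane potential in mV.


Vm = (RT/F)*ln((PK*Ko + PNa*Nao + PCl*Cli)/(PK*Ki + PNa*Nai + PCl*Clo))
Numer = 14.31, Denom = 210.513
Vm = -71.85 mV


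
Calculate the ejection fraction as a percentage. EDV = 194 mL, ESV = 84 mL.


SV = EDV - ESV = 194 - 84 = 110 mL
EF = SV/EDV * 100 = 110/194 * 100
EF = 56.7%


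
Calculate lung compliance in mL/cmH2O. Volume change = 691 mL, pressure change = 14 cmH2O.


C = dV / dP
C = 691 / 14
C = 49.36 mL/cmH2O


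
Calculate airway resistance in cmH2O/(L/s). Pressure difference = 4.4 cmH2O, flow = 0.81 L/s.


R = dP / flow
R = 4.4 / 0.81
R = 5.432 cmH2O/(L/s)


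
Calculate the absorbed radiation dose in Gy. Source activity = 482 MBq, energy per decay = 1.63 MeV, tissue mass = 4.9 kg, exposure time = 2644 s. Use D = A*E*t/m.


A = 482 MBq = 4.8200e+08 Bq
E = 1.63 MeV = 2.61126e-13 J
D = A*E*t/m = 4.8200e+08*2.61126e-13*2644/4.9
D = 0.06791 Gy


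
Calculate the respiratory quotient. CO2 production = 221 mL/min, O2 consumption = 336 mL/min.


RQ = VCO2 / VO2
RQ = 221 / 336
RQ = 0.6577


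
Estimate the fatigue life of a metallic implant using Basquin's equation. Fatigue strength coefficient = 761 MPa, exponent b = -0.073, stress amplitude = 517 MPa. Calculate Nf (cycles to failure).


sigma_a = sigma_f' * (2Nf)^b
2Nf = (sigma_a/sigma_f')^(1/b)
2Nf = (517/761)^(1/-0.073)
2Nf = 199.48919
Nf = 99.74


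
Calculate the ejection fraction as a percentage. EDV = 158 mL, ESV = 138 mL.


SV = EDV - ESV = 158 - 138 = 20 mL
EF = SV/EDV * 100 = 20/158 * 100
EF = 12.66%


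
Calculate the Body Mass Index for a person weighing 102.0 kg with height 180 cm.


BMI = weight / height^2
height = 180 cm = 1.8 m
BMI = 102.0 / 1.8^2
BMI = 31.48 kg/m^2


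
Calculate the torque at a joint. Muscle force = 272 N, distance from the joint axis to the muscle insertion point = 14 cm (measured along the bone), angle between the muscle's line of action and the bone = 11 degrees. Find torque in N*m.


Torque = F * d * sin(theta)   (moment arm = d*sin(theta))
d = 14 cm = 0.14 m
Torque = 272 * 0.14 * sin(11)
Torque = 7.266 N*m


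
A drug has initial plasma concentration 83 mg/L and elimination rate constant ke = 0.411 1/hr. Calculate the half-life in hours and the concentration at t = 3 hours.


t_half = ln(2) / ke = 0.693147 / 0.411 = 1.686 hr
C(t) = C0 * exp(-ke*t) = 83 * exp(-0.411*3)
C(3) = 24.19 mg/L


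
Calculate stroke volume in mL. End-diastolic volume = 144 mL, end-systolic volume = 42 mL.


SV = EDV - ESV
SV = 144 - 42
SV = 102 mL


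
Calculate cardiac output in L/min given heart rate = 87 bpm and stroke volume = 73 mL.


CO = HR * SV
CO = 87 * 73 / 1000
CO = 6.351 L/min


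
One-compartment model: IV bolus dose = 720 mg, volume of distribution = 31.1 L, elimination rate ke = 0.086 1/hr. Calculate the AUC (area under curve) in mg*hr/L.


C0 = Dose/Vd = 720/31.1 = 23.1511 mg/L
AUC = C0/ke = 23.1511/0.086
AUC = 269.2 mg*hr/L


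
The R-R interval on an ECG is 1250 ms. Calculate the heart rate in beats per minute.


HR = 60 / RR_interval(s)
RR = 1250 ms = 1.25 s
HR = 60 / 1.25 = 48 bpm


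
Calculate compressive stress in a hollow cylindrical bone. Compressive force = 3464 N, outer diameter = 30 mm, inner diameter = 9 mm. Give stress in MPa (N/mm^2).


A = pi*(r_o^2 - r_i^2)
r_o = 15 mm, r_i = 4.5 mm
A = 643.241 mm^2
sigma = F/A = 3464 / 643.241
sigma = 5.385 MPa


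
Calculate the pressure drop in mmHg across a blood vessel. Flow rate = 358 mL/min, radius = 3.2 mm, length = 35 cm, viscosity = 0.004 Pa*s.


dP = 8*mu*L*Q / (pi*r^4)
Q = 358 mL/min = 5.96667e-06 m^3/s
dP = 202.862 Pa = 202.862 / 133.322 mmHg = 1.522 mmHg
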